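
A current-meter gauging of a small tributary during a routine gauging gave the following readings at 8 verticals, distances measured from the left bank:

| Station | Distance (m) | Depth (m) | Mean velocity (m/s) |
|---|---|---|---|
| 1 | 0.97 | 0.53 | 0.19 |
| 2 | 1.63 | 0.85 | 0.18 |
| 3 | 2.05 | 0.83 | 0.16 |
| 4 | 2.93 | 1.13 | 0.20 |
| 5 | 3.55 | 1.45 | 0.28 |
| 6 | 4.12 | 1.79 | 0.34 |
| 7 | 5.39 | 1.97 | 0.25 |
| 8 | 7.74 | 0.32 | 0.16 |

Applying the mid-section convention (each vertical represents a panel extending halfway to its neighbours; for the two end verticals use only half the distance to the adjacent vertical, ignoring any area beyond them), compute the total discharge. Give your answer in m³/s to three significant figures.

2.12 m³/s

w_1 = (1.63 − 0.97)/2 = 0.33 m; q_1 = 0.19 × 0.53 × 0.33 = 0.03323 m³/s
w_2 = (2.05 − 0.97)/2 = 0.54 m; q_2 = 0.18 × 0.85 × 0.54 = 0.08262 m³/s
w_3 = (2.93 − 1.63)/2 = 0.65 m; q_3 = 0.16 × 0.83 × 0.65 = 0.08632 m³/s
w_4 = (3.55 − 2.05)/2 = 0.75 m; q_4 = 0.20 × 1.13 × 0.75 = 0.1695 m³/s
w_5 = (4.12 − 2.93)/2 = 0.595 m; q_5 = 0.28 × 1.45 × 0.595 = 0.2416 m³/s
w_6 = (5.39 − 3.55)/2 = 0.92 m; q_6 = 0.34 × 1.79 × 0.92 = 0.5599 m³/s
w_7 = (7.74 − 4.12)/2 = 1.81 m; q_7 = 0.25 × 1.97 × 1.81 = 0.8914 m³/s
w_8 = (7.74 − 5.39)/2 = 1.175 m; q_8 = 0.16 × 0.32 × 1.175 = 0.06016 m³/s
Q = Σ qᵢ = 2.125 m³/s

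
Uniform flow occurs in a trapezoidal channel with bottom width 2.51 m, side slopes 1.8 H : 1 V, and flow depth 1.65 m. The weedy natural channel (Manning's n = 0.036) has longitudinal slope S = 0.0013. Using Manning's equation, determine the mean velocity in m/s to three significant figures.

0.983 m/s

A = (b + z·y)·y = (2.51 + 1.8×1.65)×1.65 = 9.042 m²
P = b + 2y√(1+z²) = 2.51 + 2×1.65×√(1+1.8²) = 9.305 m
R = A/P = 9.042/9.305 = 0.9717 m
Q = (1/n)·A·R^(2/3)·S^(1/2) = (1/0.036) × 9.042 × 0.9717^(2/3) × 0.0013^(1/2) = 8.884 m³/s
V = Q/A = 8.884/9.042 = 0.9826 m/s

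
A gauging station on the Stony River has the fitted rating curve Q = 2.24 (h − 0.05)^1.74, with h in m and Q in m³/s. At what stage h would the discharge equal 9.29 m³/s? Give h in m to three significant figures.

2.31 m

h − h₀ = (Q/C)^(1/b) = (9.29/2.24)^(1/1.74) = 2.265 m
h = 0.05 + 2.265 = 2.315 m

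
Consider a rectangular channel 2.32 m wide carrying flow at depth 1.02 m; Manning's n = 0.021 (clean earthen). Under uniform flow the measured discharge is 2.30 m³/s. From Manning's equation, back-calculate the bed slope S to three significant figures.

A = b·y = 2.32 × 1.02 = 2.366 m²
P = b + 2y = 2.32 + 2×1.02 = 4.360 m
R = A/P = 2.366/4.360 = 0.5428 m
S = (Q·n / (1·A·R^(2/3)))² = (2.30×0.021 / (1×2.366×0.6654))² = 0.0009410

0.000941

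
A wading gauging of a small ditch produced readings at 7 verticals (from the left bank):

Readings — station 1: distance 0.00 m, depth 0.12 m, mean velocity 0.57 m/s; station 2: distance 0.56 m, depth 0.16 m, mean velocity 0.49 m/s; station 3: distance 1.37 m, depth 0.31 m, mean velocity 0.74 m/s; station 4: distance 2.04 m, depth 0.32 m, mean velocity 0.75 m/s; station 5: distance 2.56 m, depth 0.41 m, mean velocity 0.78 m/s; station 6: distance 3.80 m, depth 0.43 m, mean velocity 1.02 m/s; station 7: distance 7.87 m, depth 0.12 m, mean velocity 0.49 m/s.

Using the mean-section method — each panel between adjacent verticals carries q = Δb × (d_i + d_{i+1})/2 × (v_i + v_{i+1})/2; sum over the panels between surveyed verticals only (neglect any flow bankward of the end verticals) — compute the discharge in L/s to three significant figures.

1770 L/s

Panel 1-2: Δb = 0.56 m, d̄ = (0.12+0.16)/2 = 0.14, v̄ = (0.57+0.49)/2 = 0.53 → q = 0.56×0.14×0.53 = 0.04155 m³/s
Panel 2-3: Δb = 0.81 m, d̄ = (0.16+0.31)/2 = 0.235, v̄ = (0.49+0.74)/2 = 0.615 → q = 0.81×0.235×0.615 = 0.1171 m³/s
Panel 3-4: Δb = 0.67 m, d̄ = (0.31+0.32)/2 = 0.315, v̄ = (0.74+0.75)/2 = 0.745 → q = 0.67×0.315×0.745 = 0.1572 m³/s
Panel 4-5: Δb = 0.52 m, d̄ = (0.32+0.41)/2 = 0.365, v̄ = (0.75+0.78)/2 = 0.765 → q = 0.52×0.365×0.765 = 0.1452 m³/s
Panel 5-6: Δb = 1.24 m, d̄ = (0.41+0.43)/2 = 0.42, v̄ = (0.78+1.02)/2 = 0.9 → q = 1.24×0.42×0.9 = 0.4687 m³/s
Panel 6-7: Δb = 4.07 m, d̄ = (0.43+0.12)/2 = 0.275, v̄ = (1.02+0.49)/2 = 0.755 → q = 4.07×0.275×0.755 = 0.8450 m³/s
Q = Σ q = 1.775 m³/s
= 1.775 × 1000 = 1775 L/s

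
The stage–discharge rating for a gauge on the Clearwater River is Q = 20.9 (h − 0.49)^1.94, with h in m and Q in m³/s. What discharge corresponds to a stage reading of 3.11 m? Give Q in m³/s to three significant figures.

135 m³/s

Q = 20.9 × (3.11 − 0.49)^1.94 = 20.9 × 2.62^1.94 = 135.4 m³/s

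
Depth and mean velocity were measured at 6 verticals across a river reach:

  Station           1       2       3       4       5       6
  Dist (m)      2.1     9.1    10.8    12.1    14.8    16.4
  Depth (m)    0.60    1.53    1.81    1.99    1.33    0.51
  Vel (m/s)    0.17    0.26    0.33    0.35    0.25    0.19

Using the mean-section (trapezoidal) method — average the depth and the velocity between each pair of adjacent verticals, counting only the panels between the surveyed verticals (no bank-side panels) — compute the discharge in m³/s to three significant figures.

Panel 1-2: Δb = 7 m, d̄ = (0.60+1.53)/2 = 1.065, v̄ = (0.17+0.26)/2 = 0.215 → q = 7×1.065×0.215 = 1.603 m³/s
Panel 2-3: Δb = 1.7 m, d̄ = (1.53+1.81)/2 = 1.67, v̄ = (0.26+0.33)/2 = 0.295 → q = 1.7×1.67×0.295 = 0.8375 m³/s
Panel 3-4: Δb = 1.3 m, d̄ = (1.81+1.99)/2 = 1.9, v̄ = (0.33+0.35)/2 = 0.34 → q = 1.3×1.9×0.34 = 0.8398 m³/s
Panel 4-5: Δb = 2.7 m, d̄ = (1.99+1.33)/2 = 1.66, v̄ = (0.35+0.25)/2 = 0.3 → q = 2.7×1.66×0.3 = 1.345 m³/s
Panel 5-6: Δb = 1.6 m, d̄ = (1.33+0.51)/2 = 0.92, v̄ = (0.25+0.19)/2 = 0.22 → q = 1.6×0.92×0.22 = 0.3238 m³/s
Q = Σ q = 4.949 m³/s

4.95 m³/s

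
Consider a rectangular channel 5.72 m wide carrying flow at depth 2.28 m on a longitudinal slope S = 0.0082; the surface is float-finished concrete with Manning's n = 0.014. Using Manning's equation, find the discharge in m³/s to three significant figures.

98.9 m³/s

A = b·y = 5.72 × 2.28 = 13.04 m²
P = b + 2y = 5.72 + 2×2.28 = 10.28 m
R = A/P = 13.04/10.28 = 1.269 m
Q = (1/n)·A·R^(2/3)·S^(1/2) = (1/0.014) × 13.04 × 1.269^(2/3) × 0.0082^(1/2) = 98.86 m³/s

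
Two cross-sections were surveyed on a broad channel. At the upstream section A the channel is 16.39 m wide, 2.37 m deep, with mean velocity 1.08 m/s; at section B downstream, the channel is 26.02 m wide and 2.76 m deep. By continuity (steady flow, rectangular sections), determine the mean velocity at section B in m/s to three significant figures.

0.584 m/s

Q = A₁V₁ = (16.39×2.37) × 1.08 = 41.95 m³/s
A₂ = 26.02 × 2.76 = 71.82 m²
V₂ = Q/A₂ = 41.95/71.82 = 0.5842 m/s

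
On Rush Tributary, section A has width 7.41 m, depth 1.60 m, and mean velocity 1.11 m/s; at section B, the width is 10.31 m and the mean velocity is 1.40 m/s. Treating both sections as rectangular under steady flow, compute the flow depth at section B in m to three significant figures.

0.912 m

Q = A₁V₁ = (7.41×1.60) × 1.11 = 13.16 m³/s
d₂ = Q/(b₂ V₂) = 13.16/(10.31×1.40) = 0.9117 m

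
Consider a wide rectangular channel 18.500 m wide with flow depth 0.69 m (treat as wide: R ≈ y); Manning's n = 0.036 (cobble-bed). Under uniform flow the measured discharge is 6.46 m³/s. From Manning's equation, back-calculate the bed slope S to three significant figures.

A = b·y = 18.500 × 0.69 = 12.77 m²
Wide channel: R ≈ y = 0.69 m
S = (Q·n / (1·A·R^(2/3)))² = (6.46×0.036 / (1×12.77×0.7808))² = 0.0005444

0.000544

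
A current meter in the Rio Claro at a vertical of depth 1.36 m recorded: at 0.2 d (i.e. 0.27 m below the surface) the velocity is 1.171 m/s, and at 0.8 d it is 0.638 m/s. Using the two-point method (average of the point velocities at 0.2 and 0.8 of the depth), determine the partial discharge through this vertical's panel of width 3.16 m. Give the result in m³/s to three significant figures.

3.89 m³/s

v̄ = (1.171 + 0.638) / 2 = 0.9045 m/s
q = v̄ × d × w = 0.9045 × 1.36 × 3.16 = 3.887 m³/s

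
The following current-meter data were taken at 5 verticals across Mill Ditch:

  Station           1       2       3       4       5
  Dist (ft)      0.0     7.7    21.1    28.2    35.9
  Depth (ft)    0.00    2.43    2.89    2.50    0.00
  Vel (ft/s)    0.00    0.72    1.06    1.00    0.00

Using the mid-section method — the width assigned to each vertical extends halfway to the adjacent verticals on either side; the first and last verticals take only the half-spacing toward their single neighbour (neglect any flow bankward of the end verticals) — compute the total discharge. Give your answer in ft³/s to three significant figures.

w_2 = (21.1 − 0.0)/2 = 10.55 ft; q_2 = 0.72 × 2.43 × 10.55 = 18.46 ft³/s
w_3 = (28.2 − 7.7)/2 = 10.25 ft; q_3 = 1.06 × 2.89 × 10.25 = 31.40 ft³/s
w_4 = (35.9 − 21.1)/2 = 7.4 ft; q_4 = 1.00 × 2.50 × 7.4 = 18.50 ft³/s
Stations 1, 5 contribute zero (depth or velocity is 0).
Q = Σ qᵢ = 68.36 ft³/s

68.4 ft³/s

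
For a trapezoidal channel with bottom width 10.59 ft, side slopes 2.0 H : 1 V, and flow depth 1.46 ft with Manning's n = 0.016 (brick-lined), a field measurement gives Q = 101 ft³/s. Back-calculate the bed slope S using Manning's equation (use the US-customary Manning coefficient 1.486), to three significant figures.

A = (b + z·y)·y = (10.59 + 2.0×1.46)×1.46 = 19.72 ft²
P = b + 2y√(1+z²) = 10.59 + 2×1.46×√(1+2.0²) = 17.12 ft
R = A/P = 19.72/17.12 = 1.152 ft
S = (Q·n / (1.486·A·R^(2/3)))² = (101×0.016 / (1.486×19.72×1.099))² = 0.002517

0.00252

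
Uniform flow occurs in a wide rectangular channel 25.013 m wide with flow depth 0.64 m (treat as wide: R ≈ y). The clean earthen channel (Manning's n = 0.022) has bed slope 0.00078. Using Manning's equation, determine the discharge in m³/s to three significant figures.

15.1 m³/s

A = b·y = 25.013 × 0.64 = 16.01 m²
Wide channel: R ≈ y = 0.64 m
Q = (1/n)·A·R^(2/3)·S^(1/2) = (1/0.022) × 16.01 × 0.6400^(2/3) × 0.00078^(1/2) = 15.09 m³/s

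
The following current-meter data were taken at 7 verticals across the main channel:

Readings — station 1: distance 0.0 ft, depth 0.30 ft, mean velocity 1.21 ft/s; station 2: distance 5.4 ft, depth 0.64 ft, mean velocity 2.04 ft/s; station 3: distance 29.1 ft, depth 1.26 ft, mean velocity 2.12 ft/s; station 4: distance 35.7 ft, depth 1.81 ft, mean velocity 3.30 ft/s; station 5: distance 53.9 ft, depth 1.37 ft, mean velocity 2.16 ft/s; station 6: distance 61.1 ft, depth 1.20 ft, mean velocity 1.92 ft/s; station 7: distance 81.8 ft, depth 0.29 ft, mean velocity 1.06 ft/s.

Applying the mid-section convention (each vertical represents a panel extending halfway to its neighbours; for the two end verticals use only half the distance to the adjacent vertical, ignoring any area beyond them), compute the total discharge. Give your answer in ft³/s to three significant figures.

207 ft³/s

w_1 = (5.4 − 0.0)/2 = 2.7 ft; q_1 = 1.21 × 0.30 × 2.7 = 0.9801 ft³/s
w_2 = (29.1 − 0.0)/2 = 14.55 ft; q_2 = 2.04 × 0.64 × 14.55 = 19.00 ft³/s
w_3 = (35.7 − 5.4)/2 = 15.15 ft; q_3 = 2.12 × 1.26 × 15.15 = 40.47 ft³/s
w_4 = (53.9 − 29.1)/2 = 12.4 ft; q_4 = 3.30 × 1.81 × 12.4 = 74.07 ft³/s
w_5 = (61.1 − 35.7)/2 = 12.7 ft; q_5 = 2.16 × 1.37 × 12.7 = 37.58 ft³/s
w_6 = (81.8 − 53.9)/2 = 13.95 ft; q_6 = 1.92 × 1.20 × 13.95 = 32.14 ft³/s
w_7 = (81.8 − 61.1)/2 = 10.35 ft; q_7 = 1.06 × 0.29 × 10.35 = 3.182 ft³/s
Q = Σ qᵢ = 207.4 ft³/s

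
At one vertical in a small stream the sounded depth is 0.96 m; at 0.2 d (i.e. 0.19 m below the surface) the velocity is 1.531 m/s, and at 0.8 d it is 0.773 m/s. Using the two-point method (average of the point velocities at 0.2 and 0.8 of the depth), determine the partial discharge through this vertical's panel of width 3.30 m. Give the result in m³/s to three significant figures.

3.65 m³/s

v̄ = (1.531 + 0.773) / 2 = 1.152 m/s
q = v̄ × d × w = 1.152 × 0.96 × 3.30 = 3.650 m³/s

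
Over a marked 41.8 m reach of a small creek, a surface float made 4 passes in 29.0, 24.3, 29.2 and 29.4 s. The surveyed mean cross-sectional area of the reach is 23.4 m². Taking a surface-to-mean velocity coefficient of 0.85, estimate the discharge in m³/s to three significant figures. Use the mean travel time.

t̄ = (29.0 + 24.3 + 29.2 + 29.4) / 4 = 27.975 s
v_surface = L / t̄ = 41.8 / 27.975 = 1.494 m/s
v_mean = 0.85 × 1.494 = 1.270 m/s
Q = A × v_mean = 23.4 × 1.270 = 29.72 m³/s

29.7 m³/s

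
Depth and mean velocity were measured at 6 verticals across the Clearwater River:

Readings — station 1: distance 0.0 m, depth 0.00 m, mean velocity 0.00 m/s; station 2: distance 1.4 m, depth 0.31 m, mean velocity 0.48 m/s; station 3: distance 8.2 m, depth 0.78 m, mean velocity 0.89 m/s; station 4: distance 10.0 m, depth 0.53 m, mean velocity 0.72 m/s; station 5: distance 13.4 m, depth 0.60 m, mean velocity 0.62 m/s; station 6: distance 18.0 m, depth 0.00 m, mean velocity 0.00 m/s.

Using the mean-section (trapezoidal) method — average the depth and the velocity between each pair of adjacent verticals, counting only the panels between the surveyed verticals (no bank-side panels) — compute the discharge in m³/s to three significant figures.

Panel 1-2: Δb = 1.4 m, d̄ = (0.00+0.31)/2 = 0.155, v̄ = (0.00+0.48)/2 = 0.24 → q = 1.4×0.155×0.24 = 0.05208 m³/s
Panel 2-3: Δb = 6.8 m, d̄ = (0.31+0.78)/2 = 0.545, v̄ = (0.48+0.89)/2 = 0.685 → q = 6.8×0.545×0.685 = 2.539 m³/s
Panel 3-4: Δb = 1.8 m, d̄ = (0.78+0.53)/2 = 0.655, v̄ = (0.89+0.72)/2 = 0.805 → q = 1.8×0.655×0.805 = 0.9491 m³/s
Panel 4-5: Δb = 3.4 m, d̄ = (0.53+0.60)/2 = 0.565, v̄ = (0.72+0.62)/2 = 0.67 → q = 3.4×0.565×0.67 = 1.287 m³/s
Panel 5-6: Δb = 4.6 m, d̄ = (0.60+0.00)/2 = 0.3, v̄ = (0.62+0.00)/2 = 0.31 → q = 4.6×0.3×0.31 = 0.4278 m³/s
Q = Σ q = 5.255 m³/s

5.25 m³/s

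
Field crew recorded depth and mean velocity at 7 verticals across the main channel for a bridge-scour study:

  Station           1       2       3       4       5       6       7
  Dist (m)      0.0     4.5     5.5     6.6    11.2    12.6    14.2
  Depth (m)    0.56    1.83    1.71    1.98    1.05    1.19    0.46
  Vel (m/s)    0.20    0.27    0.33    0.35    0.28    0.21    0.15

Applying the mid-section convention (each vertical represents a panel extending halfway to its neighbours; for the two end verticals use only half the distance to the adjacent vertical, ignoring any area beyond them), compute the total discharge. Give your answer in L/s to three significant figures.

5490 L/s

w_1 = (4.5 − 0.0)/2 = 2.25 m; q_1 = 0.20 × 0.56 × 2.25 = 0.2520 m³/s
w_2 = (5.5 − 0.0)/2 = 2.75 m; q_2 = 0.27 × 1.83 × 2.75 = 1.359 m³/s
w_3 = (6.6 − 4.5)/2 = 1.05 m; q_3 = 0.33 × 1.71 × 1.05 = 0.5925 m³/s
w_4 = (11.2 − 5.5)/2 = 2.85 m; q_4 = 0.35 × 1.98 × 2.85 = 1.975 m³/s
w_5 = (12.6 − 6.6)/2 = 3 m; q_5 = 0.28 × 1.05 × 3 = 0.8820 m³/s
w_6 = (14.2 − 11.2)/2 = 1.5 m; q_6 = 0.21 × 1.19 × 1.5 = 0.3749 m³/s
w_7 = (14.2 − 12.6)/2 = 0.8 m; q_7 = 0.15 × 0.46 × 0.8 = 0.05520 m³/s
Q = Σ qᵢ = 5.490 m³/s
= 5.490 × 1000 = 5490 L/s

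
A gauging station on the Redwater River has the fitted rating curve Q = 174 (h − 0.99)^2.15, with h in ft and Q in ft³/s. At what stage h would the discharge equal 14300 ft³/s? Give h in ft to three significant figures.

8.76 ft

h − h₀ = (Q/C)^(1/b) = (14300/174)^(1/2.15) = 7.773 ft
h = 0.99 + 7.773 = 8.763 ft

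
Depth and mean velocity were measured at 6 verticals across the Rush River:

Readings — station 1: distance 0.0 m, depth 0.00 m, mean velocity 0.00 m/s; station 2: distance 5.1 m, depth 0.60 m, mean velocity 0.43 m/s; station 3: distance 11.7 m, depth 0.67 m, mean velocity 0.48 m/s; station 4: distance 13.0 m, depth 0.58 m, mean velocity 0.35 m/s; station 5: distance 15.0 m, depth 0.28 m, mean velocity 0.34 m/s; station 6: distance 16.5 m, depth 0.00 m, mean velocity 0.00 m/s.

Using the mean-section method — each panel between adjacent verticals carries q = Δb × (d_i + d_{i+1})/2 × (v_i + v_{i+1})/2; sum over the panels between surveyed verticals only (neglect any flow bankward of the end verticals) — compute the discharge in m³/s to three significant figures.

Panel 1-2: Δb = 5.1 m, d̄ = (0.00+0.60)/2 = 0.3, v̄ = (0.00+0.43)/2 = 0.215 → q = 5.1×0.3×0.215 = 0.3290 m³/s
Panel 2-3: Δb = 6.6 m, d̄ = (0.60+0.67)/2 = 0.635, v̄ = (0.43+0.48)/2 = 0.455 → q = 6.6×0.635×0.455 = 1.907 m³/s
Panel 3-4: Δb = 1.3 m, d̄ = (0.67+0.58)/2 = 0.625, v̄ = (0.48+0.35)/2 = 0.415 → q = 1.3×0.625×0.415 = 0.3372 m³/s
Panel 4-5: Δb = 2 m, d̄ = (0.58+0.28)/2 = 0.43, v̄ = (0.35+0.34)/2 = 0.345 → q = 2×0.43×0.345 = 0.2967 m³/s
Panel 5-6: Δb = 1.5 m, d̄ = (0.28+0.00)/2 = 0.14, v̄ = (0.34+0.00)/2 = 0.17 → q = 1.5×0.14×0.17 = 0.03570 m³/s
Q = Σ q = 2.905 m³/s

2.91 m³/s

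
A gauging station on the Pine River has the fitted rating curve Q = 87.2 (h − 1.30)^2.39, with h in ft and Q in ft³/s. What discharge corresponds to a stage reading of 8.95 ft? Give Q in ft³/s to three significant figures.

Q = 87.2 × (8.95 − 1.30)^2.39 = 87.2 × 7.65^2.39 = 11280 ft³/s

11300 ft³/s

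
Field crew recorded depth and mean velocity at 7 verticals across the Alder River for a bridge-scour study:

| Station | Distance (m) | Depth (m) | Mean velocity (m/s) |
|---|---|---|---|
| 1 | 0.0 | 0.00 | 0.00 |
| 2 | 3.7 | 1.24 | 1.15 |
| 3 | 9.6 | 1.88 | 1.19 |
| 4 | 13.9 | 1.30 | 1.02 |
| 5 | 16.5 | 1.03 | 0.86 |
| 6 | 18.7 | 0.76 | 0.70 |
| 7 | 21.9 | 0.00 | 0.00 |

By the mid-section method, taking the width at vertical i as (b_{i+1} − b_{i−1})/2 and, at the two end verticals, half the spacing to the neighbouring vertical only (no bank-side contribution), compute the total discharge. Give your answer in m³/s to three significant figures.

26.4 m³/s

w_2 = (9.6 − 0.0)/2 = 4.8 m; q_2 = 1.15 × 1.24 × 4.8 = 6.845 m³/s
w_3 = (13.9 − 3.7)/2 = 5.1 m; q_3 = 1.19 × 1.88 × 5.1 = 11.41 m³/s
w_4 = (16.5 − 9.6)/2 = 3.45 m; q_4 = 1.02 × 1.30 × 3.45 = 4.575 m³/s
w_5 = (18.7 − 13.9)/2 = 2.4 m; q_5 = 0.86 × 1.03 × 2.4 = 2.126 m³/s
w_6 = (21.9 − 16.5)/2 = 2.7 m; q_6 = 0.70 × 0.76 × 2.7 = 1.436 m³/s
Stations 1, 7 contribute zero (depth or velocity is 0).
Q = Σ qᵢ = 26.39 m³/s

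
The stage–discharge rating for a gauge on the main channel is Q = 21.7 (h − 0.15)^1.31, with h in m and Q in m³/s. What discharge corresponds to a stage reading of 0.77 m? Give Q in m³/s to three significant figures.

Q = 21.7 × (0.77 − 0.15)^1.31 = 21.7 × 0.62^1.31 = 11.60 m³/s

11.6 m³/s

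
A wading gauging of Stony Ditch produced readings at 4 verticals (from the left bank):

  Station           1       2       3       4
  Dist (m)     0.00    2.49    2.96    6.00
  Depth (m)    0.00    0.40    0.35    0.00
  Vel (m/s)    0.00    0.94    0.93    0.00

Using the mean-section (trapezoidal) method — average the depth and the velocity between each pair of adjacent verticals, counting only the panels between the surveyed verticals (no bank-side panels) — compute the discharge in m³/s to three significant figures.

0.646 m³/s

Panel 1-2: Δb = 2.49 m, d̄ = (0.00+0.40)/2 = 0.2, v̄ = (0.00+0.94)/2 = 0.47 → q = 2.49×0.2×0.47 = 0.2341 m³/s
Panel 2-3: Δb = 0.47 m, d̄ = (0.40+0.35)/2 = 0.375, v̄ = (0.94+0.93)/2 = 0.935 → q = 0.47×0.375×0.935 = 0.1648 m³/s
Panel 3-4: Δb = 3.04 m, d̄ = (0.35+0.00)/2 = 0.175, v̄ = (0.93+0.00)/2 = 0.465 → q = 3.04×0.175×0.465 = 0.2474 m³/s
Q = Σ q = 0.6462 m³/s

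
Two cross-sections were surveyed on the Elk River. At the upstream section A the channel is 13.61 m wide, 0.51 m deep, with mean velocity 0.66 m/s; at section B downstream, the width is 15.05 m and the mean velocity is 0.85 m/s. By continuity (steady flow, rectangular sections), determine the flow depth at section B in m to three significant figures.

0.358 m

Q = A₁V₁ = (13.61×0.51) × 0.66 = 4.581 m³/s
d₂ = Q/(b₂ V₂) = 4.581/(15.05×0.85) = 0.3581 m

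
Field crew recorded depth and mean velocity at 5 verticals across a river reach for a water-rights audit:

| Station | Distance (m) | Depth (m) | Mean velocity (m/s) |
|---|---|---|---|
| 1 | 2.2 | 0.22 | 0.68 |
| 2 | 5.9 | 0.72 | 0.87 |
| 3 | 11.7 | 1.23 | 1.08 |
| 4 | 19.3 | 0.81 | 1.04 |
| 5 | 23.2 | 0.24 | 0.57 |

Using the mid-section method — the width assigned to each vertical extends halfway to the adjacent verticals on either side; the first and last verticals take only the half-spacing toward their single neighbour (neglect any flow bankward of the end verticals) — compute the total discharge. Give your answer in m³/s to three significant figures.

17.3 m³/s

w_1 = (5.9 − 2.2)/2 = 1.85 m; q_1 = 0.68 × 0.22 × 1.85 = 0.2768 m³/s
w_2 = (11.7 − 2.2)/2 = 4.75 m; q_2 = 0.87 × 0.72 × 4.75 = 2.975 m³/s
w_3 = (19.3 − 5.9)/2 = 6.7 m; q_3 = 1.08 × 1.23 × 6.7 = 8.900 m³/s
w_4 = (23.2 − 11.7)/2 = 5.75 m; q_4 = 1.04 × 0.81 × 5.75 = 4.844 m³/s
w_5 = (23.2 − 19.3)/2 = 1.95 m; q_5 = 0.57 × 0.24 × 1.95 = 0.2668 m³/s
Q = Σ qᵢ = 17.26 m³/s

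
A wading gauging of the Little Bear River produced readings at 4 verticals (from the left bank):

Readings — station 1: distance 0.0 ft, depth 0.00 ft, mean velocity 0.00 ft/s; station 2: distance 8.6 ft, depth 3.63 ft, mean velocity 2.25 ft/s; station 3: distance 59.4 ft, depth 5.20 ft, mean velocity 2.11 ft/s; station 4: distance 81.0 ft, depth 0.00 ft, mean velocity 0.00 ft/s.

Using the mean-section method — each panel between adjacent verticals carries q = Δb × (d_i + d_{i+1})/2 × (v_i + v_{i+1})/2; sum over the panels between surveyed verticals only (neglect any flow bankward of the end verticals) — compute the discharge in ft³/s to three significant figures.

566 ft³/s

Panel 1-2: Δb = 8.6 ft, d̄ = (0.00+3.63)/2 = 1.815, v̄ = (0.00+2.25)/2 = 1.125 → q = 8.6×1.815×1.125 = 17.56 ft³/s
Panel 2-3: Δb = 50.8 ft, d̄ = (3.63+5.20)/2 = 4.415, v̄ = (2.25+2.11)/2 = 2.18 → q = 50.8×4.415×2.18 = 488.9 ft³/s
Panel 3-4: Δb = 21.6 ft, d̄ = (5.20+0.00)/2 = 2.6, v̄ = (2.11+0.00)/2 = 1.055 → q = 21.6×2.6×1.055 = 59.25 ft³/s
Q = Σ q = 565.7 ft³/s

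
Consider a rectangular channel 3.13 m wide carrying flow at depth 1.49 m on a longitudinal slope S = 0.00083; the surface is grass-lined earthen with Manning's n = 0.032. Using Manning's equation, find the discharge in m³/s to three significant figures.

3.51 m³/s

A = b·y = 3.13 × 1.49 = 4.664 m²
P = b + 2y = 3.13 + 2×1.49 = 6.110 m
R = A/P = 4.664/6.110 = 0.7633 m
Q = (1/n)·A·R^(2/3)·S^(1/2) = (1/0.032) × 4.664 × 0.7633^(2/3) × 0.00083^(1/2) = 3.507 m³/s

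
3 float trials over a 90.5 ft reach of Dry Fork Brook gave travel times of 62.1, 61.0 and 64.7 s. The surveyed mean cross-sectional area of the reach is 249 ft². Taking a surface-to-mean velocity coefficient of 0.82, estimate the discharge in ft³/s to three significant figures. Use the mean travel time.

t̄ = (62.1 + 61.0 + 64.7) / 3 = 62.6 s
v_surface = L / t̄ = 90.5 / 62.6 = 1.446 ft/s
v_mean = 0.82 × 1.446 = 1.185 ft/s
Q = A × v_mean = 249 × 1.185 = 295.2 ft³/s

295 ft³/s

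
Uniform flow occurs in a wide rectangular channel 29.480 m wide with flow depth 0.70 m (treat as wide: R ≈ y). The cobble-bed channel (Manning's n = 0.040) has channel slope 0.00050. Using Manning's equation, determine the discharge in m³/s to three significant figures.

9.09 m³/s

A = b·y = 29.480 × 0.70 = 20.64 m²
Wide channel: R ≈ y = 0.70 m
Q = (1/n)·A·R^(2/3)·S^(1/2) = (1/0.040) × 20.64 × 0.7000^(2/3) × 0.00050^(1/2) = 9.095 m³/s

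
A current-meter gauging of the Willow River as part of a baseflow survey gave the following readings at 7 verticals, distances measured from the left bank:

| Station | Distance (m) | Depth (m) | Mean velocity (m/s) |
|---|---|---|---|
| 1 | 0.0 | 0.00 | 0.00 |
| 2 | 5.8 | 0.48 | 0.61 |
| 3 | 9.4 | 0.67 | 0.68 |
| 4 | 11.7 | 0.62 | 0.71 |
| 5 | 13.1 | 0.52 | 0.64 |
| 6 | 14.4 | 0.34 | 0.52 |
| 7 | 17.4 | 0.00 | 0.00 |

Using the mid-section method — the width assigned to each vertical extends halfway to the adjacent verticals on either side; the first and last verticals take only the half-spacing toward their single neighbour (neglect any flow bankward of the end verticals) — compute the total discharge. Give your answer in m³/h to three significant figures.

15700 m³/h

w_2 = (9.4 − 0.0)/2 = 4.7 m; q_2 = 0.61 × 0.48 × 4.7 = 1.376 m³/s
w_3 = (11.7 − 5.8)/2 = 2.95 m; q_3 = 0.68 × 0.67 × 2.95 = 1.344 m³/s
w_4 = (13.1 − 9.4)/2 = 1.85 m; q_4 = 0.71 × 0.62 × 1.85 = 0.8144 m³/s
w_5 = (14.4 − 11.7)/2 = 1.35 m; q_5 = 0.64 × 0.52 × 1.35 = 0.4493 m³/s
w_6 = (17.4 − 13.1)/2 = 2.15 m; q_6 = 0.52 × 0.34 × 2.15 = 0.3801 m³/s
Stations 1, 7 contribute zero (depth or velocity is 0).
Q = Σ qᵢ = 4.364 m³/s
= 4.364 × 3600 = 15710 m³/h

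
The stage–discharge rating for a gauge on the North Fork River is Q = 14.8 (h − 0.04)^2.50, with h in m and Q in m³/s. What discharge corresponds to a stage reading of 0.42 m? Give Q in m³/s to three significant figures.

Q = 14.8 × (0.42 − 0.04)^2.50 = 14.8 × 0.38^2.50 = 1.317 m³/s

1.32 m³/s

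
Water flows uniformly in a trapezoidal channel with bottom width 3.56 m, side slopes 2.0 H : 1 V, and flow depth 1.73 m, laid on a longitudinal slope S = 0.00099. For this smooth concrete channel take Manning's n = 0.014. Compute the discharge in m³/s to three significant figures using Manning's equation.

A = (b + z·y)·y = (3.56 + 2.0×1.73)×1.73 = 12.14 m²
P = b + 2y√(1+z²) = 3.56 + 2×1.73×√(1+2.0²) = 11.30 m
R = A/P = 12.14/11.30 = 1.075 m
Q = (1/n)·A·R^(2/3)·S^(1/2) = (1/0.014) × 12.14 × 1.075^(2/3) × 0.00099^(1/2) = 28.64 m³/s

28.6 m³/s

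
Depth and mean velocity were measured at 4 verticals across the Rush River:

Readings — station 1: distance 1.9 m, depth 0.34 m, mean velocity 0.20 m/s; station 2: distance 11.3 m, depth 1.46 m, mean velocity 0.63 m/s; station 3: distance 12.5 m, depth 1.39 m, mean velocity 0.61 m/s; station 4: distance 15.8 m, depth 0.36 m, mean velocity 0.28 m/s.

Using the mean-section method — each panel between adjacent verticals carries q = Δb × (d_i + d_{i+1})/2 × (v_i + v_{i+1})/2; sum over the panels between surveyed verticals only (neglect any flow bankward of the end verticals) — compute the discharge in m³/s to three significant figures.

Panel 1-2: Δb = 9.4 m, d̄ = (0.34+1.46)/2 = 0.9, v̄ = (0.20+0.63)/2 = 0.415 → q = 9.4×0.9×0.415 = 3.511 m³/s
Panel 2-3: Δb = 1.2 m, d̄ = (1.46+1.39)/2 = 1.425, v̄ = (0.63+0.61)/2 = 0.62 → q = 1.2×1.425×0.62 = 1.060 m³/s
Panel 3-4: Δb = 3.3 m, d̄ = (1.39+0.36)/2 = 0.875, v̄ = (0.61+0.28)/2 = 0.445 → q = 3.3×0.875×0.445 = 1.285 m³/s
Q = Σ q = 5.856 m³/s

5.86 m³/s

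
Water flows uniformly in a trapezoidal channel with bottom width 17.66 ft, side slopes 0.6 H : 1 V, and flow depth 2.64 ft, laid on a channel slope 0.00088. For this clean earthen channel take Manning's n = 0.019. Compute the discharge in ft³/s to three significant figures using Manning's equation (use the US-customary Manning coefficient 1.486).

195 ft³/s

A = (b + z·y)·y = (17.66 + 0.6×2.64)×2.64 = 50.80 ft²
P = b + 2y√(1+z²) = 17.66 + 2×2.64×√(1+0.6²) = 23.82 ft
R = A/P = 50.80/23.82 = 2.133 ft
Q = (1.486/n)·A·R^(2/3)·S^(1/2) = (1.486/0.019) × 50.80 × 2.133^(2/3) × 0.00088^(1/2) = 195.3 ft³/s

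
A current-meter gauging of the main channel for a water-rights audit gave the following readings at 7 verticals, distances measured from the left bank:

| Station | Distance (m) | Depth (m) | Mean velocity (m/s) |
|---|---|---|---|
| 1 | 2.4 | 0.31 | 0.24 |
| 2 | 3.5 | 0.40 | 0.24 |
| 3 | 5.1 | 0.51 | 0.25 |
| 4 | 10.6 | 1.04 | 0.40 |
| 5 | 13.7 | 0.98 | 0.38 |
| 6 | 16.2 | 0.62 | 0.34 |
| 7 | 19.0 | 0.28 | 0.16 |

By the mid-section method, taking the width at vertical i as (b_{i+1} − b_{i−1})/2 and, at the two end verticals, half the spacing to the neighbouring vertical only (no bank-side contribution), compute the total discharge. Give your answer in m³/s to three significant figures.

4.08 m³/s

w_1 = (3.5 − 2.4)/2 = 0.55 m; q_1 = 0.24 × 0.31 × 0.55 = 0.04092 m³/s
w_2 = (5.1 − 2.4)/2 = 1.35 m; q_2 = 0.24 × 0.40 × 1.35 = 0.1296 m³/s
w_3 = (10.6 − 3.5)/2 = 3.55 m; q_3 = 0.25 × 0.51 × 3.55 = 0.4526 m³/s
w_4 = (13.7 − 5.1)/2 = 4.3 m; q_4 = 0.40 × 1.04 × 4.3 = 1.789 m³/s
w_5 = (16.2 − 10.6)/2 = 2.8 m; q_5 = 0.38 × 0.98 × 2.8 = 1.043 m³/s
w_6 = (19.0 − 13.7)/2 = 2.65 m; q_6 = 0.34 × 0.62 × 2.65 = 0.5586 m³/s
w_7 = (19.0 − 16.2)/2 = 1.4 m; q_7 = 0.16 × 0.28 × 1.4 = 0.06272 m³/s
Q = Σ qᵢ = 4.076 m³/s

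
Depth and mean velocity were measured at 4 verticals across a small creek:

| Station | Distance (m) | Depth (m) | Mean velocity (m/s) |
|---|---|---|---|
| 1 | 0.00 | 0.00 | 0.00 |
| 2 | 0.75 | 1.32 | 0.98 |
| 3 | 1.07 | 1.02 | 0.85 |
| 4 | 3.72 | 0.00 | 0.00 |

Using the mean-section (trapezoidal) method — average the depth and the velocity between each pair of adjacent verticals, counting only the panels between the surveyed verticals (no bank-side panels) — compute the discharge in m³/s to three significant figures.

1.16 m³/s

Panel 1-2: Δb = 0.75 m, d̄ = (0.00+1.32)/2 = 0.66, v̄ = (0.00+0.98)/2 = 0.49 → q = 0.75×0.66×0.49 = 0.2426 m³/s
Panel 2-3: Δb = 0.32 m, d̄ = (1.32+1.02)/2 = 1.17, v̄ = (0.98+0.85)/2 = 0.915 → q = 0.32×1.17×0.915 = 0.3426 m³/s
Panel 3-4: Δb = 2.65 m, d̄ = (1.02+0.00)/2 = 0.51, v̄ = (0.85+0.00)/2 = 0.425 → q = 2.65×0.51×0.425 = 0.5744 m³/s
Q = Σ q = 1.160 m³/s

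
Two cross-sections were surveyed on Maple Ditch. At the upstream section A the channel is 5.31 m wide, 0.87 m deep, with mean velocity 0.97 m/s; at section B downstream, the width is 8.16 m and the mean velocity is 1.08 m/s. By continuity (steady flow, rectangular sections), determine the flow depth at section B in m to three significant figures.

0.508 m

Q = A₁V₁ = (5.31×0.87) × 0.97 = 4.481 m³/s
d₂ = Q/(b₂ V₂) = 4.481/(8.16×1.08) = 0.5085 m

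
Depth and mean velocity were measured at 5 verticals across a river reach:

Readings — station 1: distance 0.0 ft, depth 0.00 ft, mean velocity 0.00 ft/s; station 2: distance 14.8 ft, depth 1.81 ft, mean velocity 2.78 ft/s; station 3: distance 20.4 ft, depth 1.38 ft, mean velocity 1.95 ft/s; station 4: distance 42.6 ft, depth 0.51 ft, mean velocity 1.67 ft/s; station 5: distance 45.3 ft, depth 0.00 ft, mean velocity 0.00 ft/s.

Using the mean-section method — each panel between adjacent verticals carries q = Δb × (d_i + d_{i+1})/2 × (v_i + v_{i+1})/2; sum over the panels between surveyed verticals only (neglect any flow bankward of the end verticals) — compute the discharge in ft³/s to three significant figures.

78.3 ft³/s

Panel 1-2: Δb = 14.8 ft, d̄ = (0.00+1.81)/2 = 0.905, v̄ = (0.00+2.78)/2 = 1.39 → q = 14.8×0.905×1.39 = 18.62 ft³/s
Panel 2-3: Δb = 5.6 ft, d̄ = (1.81+1.38)/2 = 1.595, v̄ = (2.78+1.95)/2 = 2.365 → q = 5.6×1.595×2.365 = 21.12 ft³/s
Panel 3-4: Δb = 22.2 ft, d̄ = (1.38+0.51)/2 = 0.945, v̄ = (1.95+1.67)/2 = 1.81 → q = 22.2×0.945×1.81 = 37.97 ft³/s
Panel 4-5: Δb = 2.7 ft, d̄ = (0.51+0.00)/2 = 0.255, v̄ = (1.67+0.00)/2 = 0.835 → q = 2.7×0.255×0.835 = 0.5749 ft³/s
Q = Σ q = 78.29 ft³/s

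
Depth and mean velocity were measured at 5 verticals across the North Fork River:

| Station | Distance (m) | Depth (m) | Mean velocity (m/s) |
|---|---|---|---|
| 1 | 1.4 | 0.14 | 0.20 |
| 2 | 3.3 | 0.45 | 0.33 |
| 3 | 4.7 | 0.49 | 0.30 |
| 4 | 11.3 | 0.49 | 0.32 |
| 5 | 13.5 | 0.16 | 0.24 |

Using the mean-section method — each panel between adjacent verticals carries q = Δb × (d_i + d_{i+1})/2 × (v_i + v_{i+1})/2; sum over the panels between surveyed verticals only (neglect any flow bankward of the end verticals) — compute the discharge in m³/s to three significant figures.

Panel 1-2: Δb = 1.9 m, d̄ = (0.14+0.45)/2 = 0.295, v̄ = (0.20+0.33)/2 = 0.265 → q = 1.9×0.295×0.265 = 0.1485 m³/s
Panel 2-3: Δb = 1.4 m, d̄ = (0.45+0.49)/2 = 0.47, v̄ = (0.33+0.30)/2 = 0.315 → q = 1.4×0.47×0.315 = 0.2073 m³/s
Panel 3-4: Δb = 6.6 m, d̄ = (0.49+0.49)/2 = 0.49, v̄ = (0.30+0.32)/2 = 0.31 → q = 6.6×0.49×0.31 = 1.003 m³/s
Panel 4-5: Δb = 2.2 m, d̄ = (0.49+0.16)/2 = 0.325, v̄ = (0.32+0.24)/2 = 0.28 → q = 2.2×0.325×0.28 = 0.2002 m³/s
Q = Σ q = 1.559 m³/s

1.56 m³/s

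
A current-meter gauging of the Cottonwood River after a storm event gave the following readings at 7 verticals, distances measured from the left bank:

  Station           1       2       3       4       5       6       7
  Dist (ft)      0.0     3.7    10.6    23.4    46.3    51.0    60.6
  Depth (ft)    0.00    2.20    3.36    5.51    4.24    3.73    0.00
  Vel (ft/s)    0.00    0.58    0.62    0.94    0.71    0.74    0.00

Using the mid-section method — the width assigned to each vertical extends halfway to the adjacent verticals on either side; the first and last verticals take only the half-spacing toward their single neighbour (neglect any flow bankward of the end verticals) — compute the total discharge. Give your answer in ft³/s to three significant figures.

w_2 = (10.6 − 0.0)/2 = 5.3 ft; q_2 = 0.58 × 2.20 × 5.3 = 6.763 ft³/s
w_3 = (23.4 − 3.7)/2 = 9.85 ft; q_3 = 0.62 × 3.36 × 9.85 = 20.52 ft³/s
w_4 = (46.3 − 10.6)/2 = 17.85 ft; q_4 = 0.94 × 5.51 × 17.85 = 92.45 ft³/s
w_5 = (51.0 − 23.4)/2 = 13.8 ft; q_5 = 0.71 × 4.24 × 13.8 = 41.54 ft³/s
w_6 = (60.6 − 46.3)/2 = 7.15 ft; q_6 = 0.74 × 3.73 × 7.15 = 19.74 ft³/s
Stations 1, 7 contribute zero (depth or velocity is 0).
Q = Σ qᵢ = 181.0 ft³/s

181 ft³/s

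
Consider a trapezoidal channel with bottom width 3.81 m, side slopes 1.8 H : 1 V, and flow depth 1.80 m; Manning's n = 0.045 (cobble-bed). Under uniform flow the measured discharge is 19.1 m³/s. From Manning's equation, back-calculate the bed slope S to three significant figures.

0.00389

A = (b + z·y)·y = (3.81 + 1.8×1.80)×1.80 = 12.69 m²
P = b + 2y√(1+z²) = 3.81 + 2×1.80×√(1+1.8²) = 11.22 m
R = A/P = 12.69/11.22 = 1.131 m
S = (Q·n / (1·A·R^(2/3)))² = (19.1×0.045 / (1×12.69×1.085))² = 0.003894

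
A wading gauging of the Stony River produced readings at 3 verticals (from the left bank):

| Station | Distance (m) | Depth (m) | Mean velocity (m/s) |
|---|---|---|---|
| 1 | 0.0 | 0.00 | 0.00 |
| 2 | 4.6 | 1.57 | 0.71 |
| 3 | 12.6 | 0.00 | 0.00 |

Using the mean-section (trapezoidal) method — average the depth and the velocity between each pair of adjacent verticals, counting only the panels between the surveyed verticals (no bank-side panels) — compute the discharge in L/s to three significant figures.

Panel 1-2: Δb = 4.6 m, d̄ = (0.00+1.57)/2 = 0.785, v̄ = (0.00+0.71)/2 = 0.355 → q = 4.6×0.785×0.355 = 1.282 m³/s
Panel 2-3: Δb = 8 m, d̄ = (1.57+0.00)/2 = 0.785, v̄ = (0.71+0.00)/2 = 0.355 → q = 8×0.785×0.355 = 2.229 m³/s
Q = Σ q = 3.511 m³/s
= 3.511 × 1000 = 3511 L/s

3510 L/s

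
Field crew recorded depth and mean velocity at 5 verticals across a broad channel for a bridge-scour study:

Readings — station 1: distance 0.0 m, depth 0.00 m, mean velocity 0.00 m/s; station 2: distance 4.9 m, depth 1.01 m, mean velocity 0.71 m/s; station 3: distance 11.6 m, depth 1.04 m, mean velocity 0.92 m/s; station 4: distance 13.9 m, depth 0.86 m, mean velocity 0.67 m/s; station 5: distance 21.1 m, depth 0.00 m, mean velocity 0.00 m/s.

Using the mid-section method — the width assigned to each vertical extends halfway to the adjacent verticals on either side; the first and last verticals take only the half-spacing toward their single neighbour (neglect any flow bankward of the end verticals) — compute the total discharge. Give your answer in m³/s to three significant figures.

w_2 = (11.6 − 0.0)/2 = 5.8 m; q_2 = 0.71 × 1.01 × 5.8 = 4.159 m³/s
w_3 = (13.9 − 4.9)/2 = 4.5 m; q_3 = 0.92 × 1.04 × 4.5 = 4.306 m³/s
w_4 = (21.1 − 11.6)/2 = 4.75 m; q_4 = 0.67 × 0.86 × 4.75 = 2.737 m³/s
Stations 1, 5 contribute zero (depth or velocity is 0).
Q = Σ qᵢ = 11.20 m³/s

11.2 m³/s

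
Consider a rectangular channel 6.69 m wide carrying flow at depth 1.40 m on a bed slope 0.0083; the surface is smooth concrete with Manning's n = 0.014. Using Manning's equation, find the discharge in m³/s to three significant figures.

60.4 m³/s

A = b·y = 6.69 × 1.40 = 9.366 m²
P = b + 2y = 6.69 + 2×1.40 = 9.490 m
R = A/P = 9.366/9.490 = 0.9869 m
Q = (1/n)·A·R^(2/3)·S^(1/2) = (1/0.014) × 9.366 × 0.9869^(2/3) × 0.0083^(1/2) = 60.42 m³/s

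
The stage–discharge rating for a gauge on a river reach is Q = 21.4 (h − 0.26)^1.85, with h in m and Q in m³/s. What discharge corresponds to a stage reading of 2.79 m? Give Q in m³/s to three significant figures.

119 m³/s

Q = 21.4 × (2.79 − 0.26)^1.85 = 21.4 × 2.53^1.85 = 119.2 m³/s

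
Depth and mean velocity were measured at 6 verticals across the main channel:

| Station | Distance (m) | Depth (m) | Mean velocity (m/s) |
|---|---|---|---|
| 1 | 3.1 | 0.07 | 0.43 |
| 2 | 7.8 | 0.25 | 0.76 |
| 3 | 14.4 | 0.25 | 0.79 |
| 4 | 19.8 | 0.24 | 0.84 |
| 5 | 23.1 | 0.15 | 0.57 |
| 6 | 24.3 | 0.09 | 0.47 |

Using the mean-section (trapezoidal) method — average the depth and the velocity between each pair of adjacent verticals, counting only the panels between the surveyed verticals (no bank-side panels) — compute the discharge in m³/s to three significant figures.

Panel 1-2: Δb = 4.7 m, d̄ = (0.07+0.25)/2 = 0.16, v̄ = (0.43+0.76)/2 = 0.595 → q = 4.7×0.16×0.595 = 0.4474 m³/s
Panel 2-3: Δb = 6.6 m, d̄ = (0.25+0.25)/2 = 0.25, v̄ = (0.76+0.79)/2 = 0.775 → q = 6.6×0.25×0.775 = 1.279 m³/s
Panel 3-4: Δb = 5.4 m, d̄ = (0.25+0.24)/2 = 0.245, v̄ = (0.79+0.84)/2 = 0.815 → q = 5.4×0.245×0.815 = 1.078 m³/s
Panel 4-5: Δb = 3.3 m, d̄ = (0.24+0.15)/2 = 0.195, v̄ = (0.84+0.57)/2 = 0.705 → q = 3.3×0.195×0.705 = 0.4537 m³/s
Panel 5-6: Δb = 1.2 m, d̄ = (0.15+0.09)/2 = 0.12, v̄ = (0.57+0.47)/2 = 0.52 → q = 1.2×0.12×0.52 = 0.07488 m³/s
Q = Σ q = 3.333 m³/s

3.33 m³/s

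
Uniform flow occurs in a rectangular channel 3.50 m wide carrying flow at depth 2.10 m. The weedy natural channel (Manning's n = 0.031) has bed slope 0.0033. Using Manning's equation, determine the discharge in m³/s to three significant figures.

13.2 m³/s

A = b·y = 3.50 × 2.10 = 7.350 m²
P = b + 2y = 3.50 + 2×2.10 = 7.700 m
R = A/P = 7.350/7.700 = 0.9545 m
Q = (1/n)·A·R^(2/3)·S^(1/2) = (1/0.031) × 7.350 × 0.9545^(2/3) × 0.0033^(1/2) = 13.20 m³/s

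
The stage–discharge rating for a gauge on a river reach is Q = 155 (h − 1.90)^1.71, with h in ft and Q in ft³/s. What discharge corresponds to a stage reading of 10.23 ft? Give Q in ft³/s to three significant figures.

Q = 155 × (10.23 − 1.90)^1.71 = 155 × 8.33^1.71 = 5816 ft³/s

5820 ft³/s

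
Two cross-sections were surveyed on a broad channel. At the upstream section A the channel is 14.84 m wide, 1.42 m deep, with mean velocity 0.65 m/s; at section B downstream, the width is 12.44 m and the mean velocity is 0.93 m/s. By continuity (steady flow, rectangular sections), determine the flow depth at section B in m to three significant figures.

Q = A₁V₁ = (14.84×1.42) × 0.65 = 13.70 m³/s
d₂ = Q/(b₂ V₂) = 13.70/(12.44×0.93) = 1.184 m

1.18 m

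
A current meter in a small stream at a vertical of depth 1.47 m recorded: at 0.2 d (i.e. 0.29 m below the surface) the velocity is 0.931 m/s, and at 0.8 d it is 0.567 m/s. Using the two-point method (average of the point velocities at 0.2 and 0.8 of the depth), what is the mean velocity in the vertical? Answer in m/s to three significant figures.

0.749 m/s

v̄ = (0.931 + 0.567) / 2 = 0.7490 m/s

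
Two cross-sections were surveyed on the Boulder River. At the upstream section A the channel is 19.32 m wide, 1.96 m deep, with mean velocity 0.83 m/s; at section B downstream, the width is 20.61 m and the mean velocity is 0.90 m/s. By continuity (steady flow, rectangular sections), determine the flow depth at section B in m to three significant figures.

Q = A₁V₁ = (19.32×1.96) × 0.83 = 31.43 m³/s
d₂ = Q/(b₂ V₂) = 31.43/(20.61×0.90) = 1.694 m

1.69 m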